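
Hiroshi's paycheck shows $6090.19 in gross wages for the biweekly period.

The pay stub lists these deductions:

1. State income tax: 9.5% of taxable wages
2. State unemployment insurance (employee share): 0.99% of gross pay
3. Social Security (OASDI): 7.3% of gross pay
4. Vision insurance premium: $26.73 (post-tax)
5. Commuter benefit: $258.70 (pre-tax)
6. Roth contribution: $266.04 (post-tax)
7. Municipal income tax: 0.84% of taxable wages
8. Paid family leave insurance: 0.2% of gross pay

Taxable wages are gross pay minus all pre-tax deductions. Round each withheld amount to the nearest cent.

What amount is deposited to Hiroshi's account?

Commuter benefit: $258.70
Taxable wages = $6090.19 − $258.70 = $5831.49
Municipal income tax: $5831.49 × 0.0084 = $48.98
State income tax: $5831.49 × 0.095 = $553.99
Social Security (OASDI): $6090.19 × 0.073 = $444.58
Paid family leave insurance: $6090.19 × 0.002 = $12.18
State unemployment insurance (employee share): $6090.19 × 0.0099 = $60.29
Vision insurance premium: $26.73
Roth contribution: $266.04
Total deductions = $258.70 + $48.98 + $553.99 + $444.58 + $12.18 + $60.29 + $26.73 + $266.04 = $1671.49
Net pay = $6090.19 − $1671.49 = $4418.70

$4418.70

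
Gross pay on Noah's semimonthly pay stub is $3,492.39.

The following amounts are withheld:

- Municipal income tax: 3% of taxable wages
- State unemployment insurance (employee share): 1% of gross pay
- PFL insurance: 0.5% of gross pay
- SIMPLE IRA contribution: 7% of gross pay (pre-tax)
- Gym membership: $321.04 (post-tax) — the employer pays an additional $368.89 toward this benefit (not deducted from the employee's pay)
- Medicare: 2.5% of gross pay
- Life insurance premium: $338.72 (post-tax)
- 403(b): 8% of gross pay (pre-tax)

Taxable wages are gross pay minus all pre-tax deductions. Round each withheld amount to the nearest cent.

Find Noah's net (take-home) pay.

$2,080.02

403(b): $3,492.39 × 0.08 = $279.39
SIMPLE IRA contribution: $3,492.39 × 0.07 = $244.47
Pre-tax total = $279.39 + $244.47 = $523.86
Taxable wages = $3,492.39 − $523.86 = $2,968.53
Municipal income tax: $2,968.53 × 0.03 = $89.06
State unemployment insurance (employee share): $3,492.39 × 0.01 = $34.92
Medicare: $3,492.39 × 0.025 = $87.31
PFL insurance: $3,492.39 × 0.005 = $17.46
Life insurance premium: $338.72
Gym membership: $321.04
(Employer's $368.89 toward gym membership is not withheld from the employee.)
Total deductions = $279.39 + $244.47 + $89.06 + $34.92 + $87.31 + $17.46 + $338.72 + $321.04 = $1,412.37
Net pay = $3,492.39 − $1,412.37 = $2,080.02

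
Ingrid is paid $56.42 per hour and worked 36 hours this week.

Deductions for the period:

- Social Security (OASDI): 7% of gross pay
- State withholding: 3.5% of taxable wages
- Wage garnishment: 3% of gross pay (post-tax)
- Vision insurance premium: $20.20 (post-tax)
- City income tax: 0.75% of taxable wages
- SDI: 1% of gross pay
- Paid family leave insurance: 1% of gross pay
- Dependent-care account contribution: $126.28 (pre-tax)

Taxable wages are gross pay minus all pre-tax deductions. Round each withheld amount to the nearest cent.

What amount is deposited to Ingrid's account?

Gross pay: 36 × $56.42 = $2,031.12
Dependent-care account contribution: $126.28
Taxable wages = $2,031.12 − $126.28 = $1,904.84
City income tax: $1,904.84 × 0.0075 = $14.29
State withholding: $1,904.84 × 0.035 = $66.67
Social Security (OASDI): $2,031.12 × 0.07 = $142.18
Paid family leave insurance: $2,031.12 × 0.01 = $20.31
SDI: $2,031.12 × 0.01 = $20.31
Vision insurance premium: $20.20
Wage garnishment: $2,031.12 × 0.03 = $60.93
Total deductions = $126.28 + $14.29 + $66.67 + $142.18 + $20.31 + $20.31 + $20.20 + $60.93 = $471.17
Net pay = $2,031.12 − $471.17 = $1,559.95

$1,559.95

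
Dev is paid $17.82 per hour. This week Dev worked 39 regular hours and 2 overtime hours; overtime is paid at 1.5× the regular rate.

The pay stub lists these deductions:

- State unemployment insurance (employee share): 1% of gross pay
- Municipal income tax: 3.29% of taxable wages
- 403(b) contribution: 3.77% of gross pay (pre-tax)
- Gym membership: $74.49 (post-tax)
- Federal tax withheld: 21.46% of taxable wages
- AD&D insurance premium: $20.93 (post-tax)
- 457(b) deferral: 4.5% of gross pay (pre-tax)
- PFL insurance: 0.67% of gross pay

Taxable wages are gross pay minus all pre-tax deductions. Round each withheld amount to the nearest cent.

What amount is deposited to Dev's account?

$408.71

Regular pay: 39 × $17.82 = $694.98
Overtime pay: 2 × $17.82 × 1.5 = $53.46
Gross pay = $694.98 + $53.46 = $748.44
457(b) deferral: $748.44 × 0.045 = $33.68
403(b) contribution: $748.44 × 0.0377 = $28.22
Pre-tax total = $33.68 + $28.22 = $61.90
Taxable wages = $748.44 − $61.90 = $686.54
Municipal income tax: $686.54 × 0.0329 = $22.59
Federal tax withheld: $686.54 × 0.2146 = $147.33
PFL insurance: $748.44 × 0.0067 = $5.01
State unemployment insurance (employee share): $748.44 × 0.01 = $7.48
AD&D insurance premium: $20.93
Gym membership: $74.49
Total deductions = $33.68 + $28.22 + $22.59 + $147.33 + $5.01 + $7.48 + $20.93 + $74.49 = $339.73
Net pay = $748.44 − $339.73 = $408.71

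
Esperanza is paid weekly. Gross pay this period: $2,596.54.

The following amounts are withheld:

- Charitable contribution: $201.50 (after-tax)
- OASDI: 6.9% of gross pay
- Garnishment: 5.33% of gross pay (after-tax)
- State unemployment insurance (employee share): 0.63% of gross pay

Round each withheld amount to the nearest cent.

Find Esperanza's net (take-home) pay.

$2,061.12

State unemployment insurance (employee share): $2,596.54 × 0.0063 = $16.36
OASDI: $2,596.54 × 0.069 = $179.16
Garnishment: $2,596.54 × 0.0533 = $138.40
Charitable contribution: $201.50
Total deductions = $16.36 + $179.16 + $138.40 + $201.50 = $535.42
Net pay = $2,596.54 − $535.42 = $2,061.12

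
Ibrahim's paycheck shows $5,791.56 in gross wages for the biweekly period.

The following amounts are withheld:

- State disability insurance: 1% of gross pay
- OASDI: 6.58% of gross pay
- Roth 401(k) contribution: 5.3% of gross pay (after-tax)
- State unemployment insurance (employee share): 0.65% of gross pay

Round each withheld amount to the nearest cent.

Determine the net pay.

State disability insurance: $5,791.56 × 0.01 = $57.92
State unemployment insurance (employee share): $5,791.56 × 0.0065 = $37.65
OASDI: $5,791.56 × 0.0658 = $381.08
Roth 401(k) contribution: $5,791.56 × 0.053 = $306.95
Total deductions = $57.92 + $37.65 + $381.08 + $306.95 = $783.60
Net pay = $5,791.56 − $783.60 = $5,007.96

$5,007.96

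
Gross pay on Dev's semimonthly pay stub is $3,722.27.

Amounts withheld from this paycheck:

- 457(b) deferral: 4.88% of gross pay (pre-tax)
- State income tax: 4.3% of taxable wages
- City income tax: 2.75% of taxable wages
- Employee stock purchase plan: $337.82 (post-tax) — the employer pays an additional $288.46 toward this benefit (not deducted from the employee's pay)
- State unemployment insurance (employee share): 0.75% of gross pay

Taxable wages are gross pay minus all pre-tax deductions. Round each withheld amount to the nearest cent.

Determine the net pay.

457(b) deferral: $3,722.27 × 0.0488 = $181.65
Taxable wages = $3,722.27 − $181.65 = $3,540.62
City income tax: $3,540.62 × 0.0275 = $97.37
State income tax: $3,540.62 × 0.043 = $152.25
State unemployment insurance (employee share): $3,722.27 × 0.0075 = $27.92
Employee stock purchase plan: $337.82
(Employer's $288.46 toward employee stock purchase plan is not withheld from the employee.)
Total deductions = $181.65 + $97.37 + $152.25 + $27.92 + $337.82 = $797.01
Net pay = $3,722.27 − $797.01 = $2,925.26

$2,925.26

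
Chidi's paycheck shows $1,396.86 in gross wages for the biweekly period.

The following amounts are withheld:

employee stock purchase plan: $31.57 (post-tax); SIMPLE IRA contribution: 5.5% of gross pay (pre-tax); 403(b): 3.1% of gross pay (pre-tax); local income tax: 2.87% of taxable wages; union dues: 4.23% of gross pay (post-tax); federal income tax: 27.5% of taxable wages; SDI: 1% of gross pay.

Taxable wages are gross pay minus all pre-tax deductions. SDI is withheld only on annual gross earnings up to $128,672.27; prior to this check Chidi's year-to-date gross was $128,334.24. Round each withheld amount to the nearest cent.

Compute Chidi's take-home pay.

SIMPLE IRA contribution: $1,396.86 × 0.055 = $76.83
403(b): $1,396.86 × 0.031 = $43.30
Pre-tax total = $76.83 + $43.30 = $120.13
Taxable wages = $1,396.86 − $120.13 = $1,276.73
Local income tax: $1,276.73 × 0.0287 = $36.64
Federal income tax: $1,276.73 × 0.275 = $351.10
SDI: only $128,672.27 − $128,334.24 = $338.03 of this check is subject → $338.03 × 0.01 = $3.38
Employee stock purchase plan: $31.57
Union dues: $1,396.86 × 0.0423 = $59.09
Total deductions = $76.83 + $43.30 + $36.64 + $351.10 + $3.38 + $31.57 + $59.09 = $601.91
Net pay = $1,396.86 − $601.91 = $794.95

$794.95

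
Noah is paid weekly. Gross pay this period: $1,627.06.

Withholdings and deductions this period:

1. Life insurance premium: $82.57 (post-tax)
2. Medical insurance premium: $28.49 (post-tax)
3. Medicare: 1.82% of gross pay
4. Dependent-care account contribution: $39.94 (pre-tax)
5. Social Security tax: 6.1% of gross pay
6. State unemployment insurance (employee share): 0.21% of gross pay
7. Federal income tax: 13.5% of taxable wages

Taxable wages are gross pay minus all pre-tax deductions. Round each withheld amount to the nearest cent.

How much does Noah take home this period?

Dependent-care account contribution: $39.94
Taxable wages = $1,627.06 − $39.94 = $1,587.12
Federal income tax: $1,587.12 × 0.135 = $214.26
State unemployment insurance (employee share): $1,627.06 × 0.0021 = $3.42
Social Security tax: $1,627.06 × 0.061 = $99.25
Medicare: $1,627.06 × 0.0182 = $29.61
Life insurance premium: $82.57
Medical insurance premium: $28.49
Total deductions = $39.94 + $214.26 + $3.42 + $99.25 + $29.61 + $82.57 + $28.49 = $497.54
Net pay = $1,627.06 − $497.54 = $1,129.52

$1,129.52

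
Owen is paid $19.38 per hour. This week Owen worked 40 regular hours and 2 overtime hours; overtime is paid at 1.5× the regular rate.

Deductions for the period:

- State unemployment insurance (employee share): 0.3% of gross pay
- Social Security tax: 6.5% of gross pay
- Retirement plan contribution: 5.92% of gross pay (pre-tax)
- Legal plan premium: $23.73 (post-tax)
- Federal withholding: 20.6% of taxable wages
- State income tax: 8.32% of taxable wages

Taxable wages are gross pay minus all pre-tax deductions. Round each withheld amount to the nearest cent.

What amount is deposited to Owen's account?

Regular pay: 40 × $19.38 = $775.20
Overtime pay: 2 × $19.38 × 1.5 = $58.14
Gross pay = $775.20 + $58.14 = $833.34
Retirement plan contribution: $833.34 × 0.0592 = $49.33
Taxable wages = $833.34 − $49.33 = $784.01
State income tax: $784.01 × 0.0832 = $65.23
Federal withholding: $784.01 × 0.206 = $161.51
Social Security tax: $833.34 × 0.065 = $54.17
State unemployment insurance (employee share): $833.34 × 0.003 = $2.50
Legal plan premium: $23.73
Total deductions = $49.33 + $65.23 + $161.51 + $54.17 + $2.50 + $23.73 = $356.47
Net pay = $833.34 − $356.47 = $476.87

$476.87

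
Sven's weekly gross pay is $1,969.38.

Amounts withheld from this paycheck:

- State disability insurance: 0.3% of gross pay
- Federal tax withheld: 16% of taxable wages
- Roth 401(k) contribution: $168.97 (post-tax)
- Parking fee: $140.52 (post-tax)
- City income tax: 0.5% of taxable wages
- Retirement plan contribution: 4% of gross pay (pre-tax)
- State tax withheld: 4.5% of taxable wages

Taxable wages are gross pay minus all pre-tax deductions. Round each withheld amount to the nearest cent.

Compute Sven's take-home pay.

Retirement plan contribution: $1,969.38 × 0.04 = $78.78
Taxable wages = $1,969.38 − $78.78 = $1,890.60
City income tax: $1,890.60 × 0.005 = $9.45
Federal tax withheld: $1,890.60 × 0.16 = $302.50
State tax withheld: $1,890.60 × 0.045 = $85.08
State disability insurance: $1,969.38 × 0.003 = $5.91
Parking fee: $140.52
Roth 401(k) contribution: $168.97
Total deductions = $78.78 + $9.45 + $302.50 + $85.08 + $5.91 + $140.52 + $168.97 = $791.21
Net pay = $1,969.38 − $791.21 = $1,178.17

$1,178.17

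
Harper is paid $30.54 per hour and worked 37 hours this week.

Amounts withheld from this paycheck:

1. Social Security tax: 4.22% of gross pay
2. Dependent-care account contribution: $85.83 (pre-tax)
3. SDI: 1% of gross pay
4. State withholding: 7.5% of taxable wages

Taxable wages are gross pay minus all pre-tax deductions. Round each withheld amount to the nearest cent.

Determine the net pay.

$906.85

Gross pay: 37 × $30.54 = $1,129.98
Dependent-care account contribution: $85.83
Taxable wages = $1,129.98 − $85.83 = $1,044.15
State withholding: $1,044.15 × 0.075 = $78.31
Social Security tax: $1,129.98 × 0.0422 = $47.69
SDI: $1,129.98 × 0.01 = $11.30
Total deductions = $85.83 + $78.31 + $47.69 + $11.30 = $223.13
Net pay = $1,129.98 − $223.13 = $906.85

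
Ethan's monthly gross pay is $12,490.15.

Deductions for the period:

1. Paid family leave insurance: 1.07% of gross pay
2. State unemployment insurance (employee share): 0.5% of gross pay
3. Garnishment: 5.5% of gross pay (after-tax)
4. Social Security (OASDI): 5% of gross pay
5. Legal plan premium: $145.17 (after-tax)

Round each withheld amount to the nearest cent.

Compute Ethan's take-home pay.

Paid family leave insurance: $12,490.15 × 0.0107 = $133.64
State unemployment insurance (employee share): $12,490.15 × 0.005 = $62.45
Social Security (OASDI): $12,490.15 × 0.05 = $624.51
Garnishment: $12,490.15 × 0.055 = $686.96
Legal plan premium: $145.17
Total deductions = $133.64 + $62.45 + $624.51 + $686.96 + $145.17 = $1,652.73
Net pay = $12,490.15 − $1,652.73 = $10,837.42

$10,837.42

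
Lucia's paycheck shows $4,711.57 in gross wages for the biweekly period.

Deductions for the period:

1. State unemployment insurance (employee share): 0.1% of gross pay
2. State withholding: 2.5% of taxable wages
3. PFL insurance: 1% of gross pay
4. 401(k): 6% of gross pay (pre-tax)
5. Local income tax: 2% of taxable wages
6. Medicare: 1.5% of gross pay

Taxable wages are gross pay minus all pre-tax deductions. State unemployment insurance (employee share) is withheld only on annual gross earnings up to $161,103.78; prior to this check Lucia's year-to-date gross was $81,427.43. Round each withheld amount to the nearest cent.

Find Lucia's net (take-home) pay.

401(k): $4,711.57 × 0.06 = $282.69
Taxable wages = $4,711.57 − $282.69 = $4,428.88
Local income tax: $4,428.88 × 0.02 = $88.58
State withholding: $4,428.88 × 0.025 = $110.72
Medicare: $4,711.57 × 0.015 = $70.67
State unemployment insurance (employee share): cap not yet reached, full $4,711.57 is subject → $4,711.57 × 0.001 = $4.71
PFL insurance: $4,711.57 × 0.01 = $47.12
Total deductions = $282.69 + $88.58 + $110.72 + $70.67 + $4.71 + $47.12 = $604.49
Net pay = $4,711.57 − $604.49 = $4,107.08

$4,107.08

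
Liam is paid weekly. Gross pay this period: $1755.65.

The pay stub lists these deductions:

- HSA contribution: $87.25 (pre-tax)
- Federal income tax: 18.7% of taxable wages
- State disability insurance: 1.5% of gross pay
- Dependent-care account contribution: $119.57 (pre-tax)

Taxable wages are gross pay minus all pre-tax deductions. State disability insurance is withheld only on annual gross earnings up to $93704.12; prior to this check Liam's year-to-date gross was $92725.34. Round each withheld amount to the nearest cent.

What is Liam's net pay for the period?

HSA contribution: $87.25
Dependent-care account contribution: $119.57
Pre-tax total = $87.25 + $119.57 = $206.82
Taxable wages = $1755.65 − $206.82 = $1548.83
Federal income tax: $1548.83 × 0.187 = $289.63
State disability insurance: only $93704.12 − $92725.34 = $978.78 of this check is subject → $978.78 × 0.015 = $14.68
Total deductions = $87.25 + $119.57 + $289.63 + $14.68 = $511.13
Net pay = $1755.65 − $511.13 = $1244.52

$1244.52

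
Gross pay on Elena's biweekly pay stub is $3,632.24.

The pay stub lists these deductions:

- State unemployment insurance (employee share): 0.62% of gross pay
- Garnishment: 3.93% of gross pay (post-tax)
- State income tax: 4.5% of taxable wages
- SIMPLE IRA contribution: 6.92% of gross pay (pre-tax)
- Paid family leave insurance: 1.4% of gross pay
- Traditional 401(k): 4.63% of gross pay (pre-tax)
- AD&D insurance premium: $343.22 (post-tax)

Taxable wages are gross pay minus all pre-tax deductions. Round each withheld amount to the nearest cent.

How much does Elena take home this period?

$2,508.81

SIMPLE IRA contribution: $3,632.24 × 0.0692 = $251.35
Traditional 401(k): $3,632.24 × 0.0463 = $168.17
Pre-tax total = $251.35 + $168.17 = $419.52
Taxable wages = $3,632.24 − $419.52 = $3,212.72
State income tax: $3,212.72 × 0.045 = $144.57
Paid family leave insurance: $3,632.24 × 0.014 = $50.85
State unemployment insurance (employee share): $3,632.24 × 0.0062 = $22.52
AD&D insurance premium: $343.22
Garnishment: $3,632.24 × 0.0393 = $142.75
Total deductions = $251.35 + $168.17 + $144.57 + $50.85 + $22.52 + $343.22 + $142.75 = $1,123.43
Net pay = $3,632.24 − $1,123.43 = $2,508.81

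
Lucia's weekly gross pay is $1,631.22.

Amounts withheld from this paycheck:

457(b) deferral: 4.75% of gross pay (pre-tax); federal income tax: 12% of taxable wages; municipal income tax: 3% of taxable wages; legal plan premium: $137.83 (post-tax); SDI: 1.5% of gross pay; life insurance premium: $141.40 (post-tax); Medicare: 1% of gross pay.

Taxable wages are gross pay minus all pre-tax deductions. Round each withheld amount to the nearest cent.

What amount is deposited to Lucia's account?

$1,000.67

457(b) deferral: $1,631.22 × 0.0475 = $77.48
Taxable wages = $1,631.22 − $77.48 = $1,553.74
Federal income tax: $1,553.74 × 0.12 = $186.45
Municipal income tax: $1,553.74 × 0.03 = $46.61
SDI: $1,631.22 × 0.015 = $24.47
Medicare: $1,631.22 × 0.01 = $16.31
Legal plan premium: $137.83
Life insurance premium: $141.40
Total deductions = $77.48 + $186.45 + $46.61 + $24.47 + $16.31 + $137.83 + $141.40 = $630.55
Net pay = $1,631.22 − $630.55 = $1,000.67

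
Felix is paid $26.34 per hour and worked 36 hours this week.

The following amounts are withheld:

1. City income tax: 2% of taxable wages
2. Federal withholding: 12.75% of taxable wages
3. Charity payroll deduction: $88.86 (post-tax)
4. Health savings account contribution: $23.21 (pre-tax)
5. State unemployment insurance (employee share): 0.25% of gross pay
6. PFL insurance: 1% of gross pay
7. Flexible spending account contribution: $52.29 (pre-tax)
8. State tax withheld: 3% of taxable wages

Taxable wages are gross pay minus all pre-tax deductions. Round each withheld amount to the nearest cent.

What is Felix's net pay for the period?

Gross pay: 36 × $26.34 = $948.24
Health savings account contribution: $23.21
Flexible spending account contribution: $52.29
Pre-tax total = $23.21 + $52.29 = $75.50
Taxable wages = $948.24 − $75.50 = $872.74
State tax withheld: $872.74 × 0.03 = $26.18
Federal withholding: $872.74 × 0.1275 = $111.27
City income tax: $872.74 × 0.02 = $17.45
State unemployment insurance (employee share): $948.24 × 0.0025 = $2.37
PFL insurance: $948.24 × 0.01 = $9.48
Charity payroll deduction: $88.86
Total deductions = $23.21 + $52.29 + $26.18 + $111.27 + $17.45 + $2.37 + $9.48 + $88.86 = $331.11
Net pay = $948.24 − $331.11 = $617.13

$617.13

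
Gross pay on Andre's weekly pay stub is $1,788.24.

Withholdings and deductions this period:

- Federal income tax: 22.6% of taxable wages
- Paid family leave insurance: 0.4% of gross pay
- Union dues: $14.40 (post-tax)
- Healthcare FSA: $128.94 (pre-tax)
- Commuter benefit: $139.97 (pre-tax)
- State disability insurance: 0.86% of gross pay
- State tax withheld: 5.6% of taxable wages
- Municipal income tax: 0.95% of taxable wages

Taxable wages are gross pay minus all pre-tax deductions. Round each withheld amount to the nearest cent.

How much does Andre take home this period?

$1,039.52

Healthcare FSA: $128.94
Commuter benefit: $139.97
Pre-tax total = $128.94 + $139.97 = $268.91
Taxable wages = $1,788.24 − $268.91 = $1,519.33
State tax withheld: $1,519.33 × 0.056 = $85.08
Municipal income tax: $1,519.33 × 0.0095 = $14.43
Federal income tax: $1,519.33 × 0.226 = $343.37
Paid family leave insurance: $1,788.24 × 0.004 = $7.15
State disability insurance: $1,788.24 × 0.0086 = $15.38
Union dues: $14.40
Total deductions = $128.94 + $139.97 + $85.08 + $14.43 + $343.37 + $7.15 + $15.38 + $14.40 = $748.72
Net pay = $1,788.24 − $748.72 = $1,039.52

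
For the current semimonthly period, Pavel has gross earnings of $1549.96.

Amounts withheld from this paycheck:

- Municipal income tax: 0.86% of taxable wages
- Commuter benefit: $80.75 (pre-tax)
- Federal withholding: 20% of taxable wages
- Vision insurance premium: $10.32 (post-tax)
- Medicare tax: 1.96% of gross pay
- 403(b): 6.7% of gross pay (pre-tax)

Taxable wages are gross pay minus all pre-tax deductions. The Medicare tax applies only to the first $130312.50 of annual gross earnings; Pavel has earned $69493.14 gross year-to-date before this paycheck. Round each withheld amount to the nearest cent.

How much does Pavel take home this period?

$1039.85

Commuter benefit: $80.75
403(b): $1549.96 × 0.067 = $103.85
Pre-tax total = $80.75 + $103.85 = $184.60
Taxable wages = $1549.96 − $184.60 = $1365.36
Federal withholding: $1365.36 × 0.2 = $273.07
Municipal income tax: $1365.36 × 0.0086 = $11.74
Medicare tax: cap not yet reached, full $1549.96 is subject → $1549.96 × 0.0196 = $30.38
Vision insurance premium: $10.32
Total deductions = $80.75 + $103.85 + $273.07 + $11.74 + $30.38 + $10.32 = $510.11
Net pay = $1549.96 − $510.11 = $1039.85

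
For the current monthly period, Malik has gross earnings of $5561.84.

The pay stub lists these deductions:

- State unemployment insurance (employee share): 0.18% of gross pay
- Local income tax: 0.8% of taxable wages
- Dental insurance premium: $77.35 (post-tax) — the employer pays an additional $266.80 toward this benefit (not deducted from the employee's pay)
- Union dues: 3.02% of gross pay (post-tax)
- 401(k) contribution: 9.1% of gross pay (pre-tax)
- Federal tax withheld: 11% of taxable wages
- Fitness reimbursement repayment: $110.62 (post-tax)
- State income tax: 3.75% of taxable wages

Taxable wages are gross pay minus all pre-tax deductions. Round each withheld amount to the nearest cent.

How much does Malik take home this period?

401(k) contribution: $5561.84 × 0.091 = $506.13
Taxable wages = $5561.84 − $506.13 = $5055.71
Local income tax: $5055.71 × 0.008 = $40.45
Federal tax withheld: $5055.71 × 0.11 = $556.13
State income tax: $5055.71 × 0.0375 = $189.59
State unemployment insurance (employee share): $5561.84 × 0.0018 = $10.01
Dental insurance premium: $77.35
Union dues: $5561.84 × 0.0302 = $167.97
Fitness reimbursement repayment: $110.62
(Employer's $266.80 toward dental insurance premium is not withheld from the employee.)
Total deductions = $506.13 + $40.45 + $556.13 + $189.59 + $10.01 + $77.35 + $167.97 + $110.62 = $1658.25
Net pay = $5561.84 − $1658.25 = $3903.59

$3903.59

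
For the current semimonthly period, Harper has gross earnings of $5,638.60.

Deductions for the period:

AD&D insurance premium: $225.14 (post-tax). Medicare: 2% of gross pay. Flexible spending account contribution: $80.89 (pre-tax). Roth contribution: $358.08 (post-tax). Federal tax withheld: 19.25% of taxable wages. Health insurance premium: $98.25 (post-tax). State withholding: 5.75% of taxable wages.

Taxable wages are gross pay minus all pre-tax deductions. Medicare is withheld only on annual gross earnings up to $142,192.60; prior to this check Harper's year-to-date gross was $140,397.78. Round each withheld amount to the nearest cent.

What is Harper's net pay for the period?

$3,450.91

Flexible spending account contribution: $80.89
Taxable wages = $5,638.60 − $80.89 = $5,557.71
State withholding: $5,557.71 × 0.0575 = $319.57
Federal tax withheld: $5,557.71 × 0.1925 = $1,069.86
Medicare: only $142,192.60 − $140,397.78 = $1,794.82 of this check is subject → $1,794.82 × 0.02 = $35.90
AD&D insurance premium: $225.14
Health insurance premium: $98.25
Roth contribution: $358.08
Total deductions = $80.89 + $319.57 + $1,069.86 + $35.90 + $225.14 + $98.25 + $358.08 = $2,187.69
Net pay = $5,638.60 − $2,187.69 = $3,450.91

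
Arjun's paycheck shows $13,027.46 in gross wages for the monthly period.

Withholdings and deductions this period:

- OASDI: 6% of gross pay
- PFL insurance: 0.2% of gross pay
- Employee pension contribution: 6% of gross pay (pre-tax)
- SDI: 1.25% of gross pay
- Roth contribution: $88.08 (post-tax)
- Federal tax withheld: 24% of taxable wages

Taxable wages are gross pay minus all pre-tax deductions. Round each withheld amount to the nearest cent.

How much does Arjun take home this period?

Employee pension contribution: $13,027.46 × 0.06 = $781.65
Taxable wages = $13,027.46 − $781.65 = $12,245.81
Federal tax withheld: $12,245.81 × 0.24 = $2,938.99
OASDI: $13,027.46 × 0.06 = $781.65
SDI: $13,027.46 × 0.0125 = $162.84
PFL insurance: $13,027.46 × 0.002 = $26.05
Roth contribution: $88.08
Total deductions = $781.65 + $2,938.99 + $781.65 + $162.84 + $26.05 + $88.08 = $4,779.26
Net pay = $13,027.46 − $4,779.26 = $8,248.20

$8,248.20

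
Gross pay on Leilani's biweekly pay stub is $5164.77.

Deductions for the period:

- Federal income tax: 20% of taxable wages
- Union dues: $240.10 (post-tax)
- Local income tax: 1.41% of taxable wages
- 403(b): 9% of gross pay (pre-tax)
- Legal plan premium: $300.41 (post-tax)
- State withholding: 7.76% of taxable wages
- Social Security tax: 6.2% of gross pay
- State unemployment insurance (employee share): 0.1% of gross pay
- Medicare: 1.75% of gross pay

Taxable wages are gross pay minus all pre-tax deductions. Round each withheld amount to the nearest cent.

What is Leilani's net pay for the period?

403(b): $5164.77 × 0.09 = $464.83
Taxable wages = $5164.77 − $464.83 = $4699.94
Local income tax: $4699.94 × 0.0141 = $66.27
State withholding: $4699.94 × 0.0776 = $364.72
Federal income tax: $4699.94 × 0.2 = $939.99
Social Security tax: $5164.77 × 0.062 = $320.22
State unemployment insurance (employee share): $5164.77 × 0.001 = $5.16
Medicare: $5164.77 × 0.0175 = $90.38
Legal plan premium: $300.41
Union dues: $240.10
Total deductions = $464.83 + $66.27 + $364.72 + $939.99 + $320.22 + $5.16 + $90.38 + $300.41 + $240.10 = $2792.08
Net pay = $5164.77 − $2792.08 = $2372.69

$2372.69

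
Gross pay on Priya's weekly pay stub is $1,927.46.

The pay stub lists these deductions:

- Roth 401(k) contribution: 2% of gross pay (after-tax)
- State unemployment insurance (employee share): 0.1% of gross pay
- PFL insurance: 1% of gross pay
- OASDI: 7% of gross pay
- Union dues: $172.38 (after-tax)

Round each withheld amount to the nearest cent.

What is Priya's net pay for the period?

$1,560.41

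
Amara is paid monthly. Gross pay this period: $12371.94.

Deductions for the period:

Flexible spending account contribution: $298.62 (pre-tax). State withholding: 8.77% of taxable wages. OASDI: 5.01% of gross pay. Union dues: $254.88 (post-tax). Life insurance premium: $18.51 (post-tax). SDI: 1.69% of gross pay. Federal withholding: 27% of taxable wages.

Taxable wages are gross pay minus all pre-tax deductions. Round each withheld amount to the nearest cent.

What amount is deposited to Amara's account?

$6652.38

Flexible spending account contribution: $298.62
Taxable wages = $12371.94 − $298.62 = $12073.32
Federal withholding: $12073.32 × 0.27 = $3259.80
State withholding: $12073.32 × 0.0877 = $1058.83
SDI: $12371.94 × 0.0169 = $209.09
OASDI: $12371.94 × 0.0501 = $619.83
Life insurance premium: $18.51
Union dues: $254.88
Total deductions = $298.62 + $3259.80 + $1058.83 + $209.09 + $619.83 + $18.51 + $254.88 = $5719.56
Net pay = $12371.94 − $5719.56 = $6652.38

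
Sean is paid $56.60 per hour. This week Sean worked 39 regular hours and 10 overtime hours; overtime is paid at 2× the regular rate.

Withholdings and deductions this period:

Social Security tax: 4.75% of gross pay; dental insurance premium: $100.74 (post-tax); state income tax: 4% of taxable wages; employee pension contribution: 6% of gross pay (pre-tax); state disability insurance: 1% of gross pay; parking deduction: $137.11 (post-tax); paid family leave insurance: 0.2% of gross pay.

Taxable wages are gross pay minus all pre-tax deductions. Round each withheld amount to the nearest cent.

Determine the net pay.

Regular pay: 39 × $56.60 = $2,207.40
Overtime pay: 10 × $56.60 × 2 = $1,132.00
Gross pay = $2,207.40 + $1,132.00 = $3,339.40
Employee pension contribution: $3,339.40 × 0.06 = $200.36
Taxable wages = $3,339.40 − $200.36 = $3,139.04
State income tax: $3,139.04 × 0.04 = $125.56
State disability insurance: $3,339.40 × 0.01 = $33.39
Social Security tax: $3,339.40 × 0.0475 = $158.62
Paid family leave insurance: $3,339.40 × 0.002 = $6.68
Dental insurance premium: $100.74
Parking deduction: $137.11
Total deductions = $200.36 + $125.56 + $33.39 + $158.62 + $6.68 + $100.74 + $137.11 = $762.46
Net pay = $3,339.40 − $762.46 = $2,576.94

$2,576.94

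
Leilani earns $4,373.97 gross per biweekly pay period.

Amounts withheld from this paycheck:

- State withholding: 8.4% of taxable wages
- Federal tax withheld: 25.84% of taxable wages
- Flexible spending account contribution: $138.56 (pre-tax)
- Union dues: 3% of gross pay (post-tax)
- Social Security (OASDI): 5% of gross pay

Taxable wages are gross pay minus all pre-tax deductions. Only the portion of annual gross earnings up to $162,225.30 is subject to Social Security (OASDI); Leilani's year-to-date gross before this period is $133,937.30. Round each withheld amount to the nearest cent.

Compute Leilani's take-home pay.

Flexible spending account contribution: $138.56
Taxable wages = $4,373.97 − $138.56 = $4,235.41
Federal tax withheld: $4,235.41 × 0.2584 = $1,094.43
State withholding: $4,235.41 × 0.084 = $355.77
Social Security (OASDI): cap not yet reached, full $4,373.97 is subject → $4,373.97 × 0.05 = $218.70
Union dues: $4,373.97 × 0.03 = $131.22
Total deductions = $138.56 + $1,094.43 + $355.77 + $218.70 + $131.22 = $1,938.68
Net pay = $4,373.97 − $1,938.68 = $2,435.29

$2,435.29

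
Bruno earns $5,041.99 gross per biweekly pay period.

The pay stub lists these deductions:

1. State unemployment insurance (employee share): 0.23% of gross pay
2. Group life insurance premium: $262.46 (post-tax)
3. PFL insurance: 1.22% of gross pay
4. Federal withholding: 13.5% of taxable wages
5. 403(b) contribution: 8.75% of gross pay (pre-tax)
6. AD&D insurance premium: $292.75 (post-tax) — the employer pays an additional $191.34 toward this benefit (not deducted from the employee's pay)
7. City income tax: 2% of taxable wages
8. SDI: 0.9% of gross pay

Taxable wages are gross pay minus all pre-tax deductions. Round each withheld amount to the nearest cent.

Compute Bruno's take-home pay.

403(b) contribution: $5,041.99 × 0.0875 = $441.17
Taxable wages = $5,041.99 − $441.17 = $4,600.82
City income tax: $4,600.82 × 0.02 = $92.02
Federal withholding: $4,600.82 × 0.135 = $621.11
State unemployment insurance (employee share): $5,041.99 × 0.0023 = $11.60
PFL insurance: $5,041.99 × 0.0122 = $61.51
SDI: $5,041.99 × 0.009 = $45.38
AD&D insurance premium: $292.75
Group life insurance premium: $262.46
(Employer's $191.34 toward AD&D insurance premium is not withheld from the employee.)
Total deductions = $441.17 + $92.02 + $621.11 + $11.60 + $61.51 + $45.38 + $292.75 + $262.46 = $1,828.00
Net pay = $5,041.99 − $1,828.00 = $3,213.99

$3,213.99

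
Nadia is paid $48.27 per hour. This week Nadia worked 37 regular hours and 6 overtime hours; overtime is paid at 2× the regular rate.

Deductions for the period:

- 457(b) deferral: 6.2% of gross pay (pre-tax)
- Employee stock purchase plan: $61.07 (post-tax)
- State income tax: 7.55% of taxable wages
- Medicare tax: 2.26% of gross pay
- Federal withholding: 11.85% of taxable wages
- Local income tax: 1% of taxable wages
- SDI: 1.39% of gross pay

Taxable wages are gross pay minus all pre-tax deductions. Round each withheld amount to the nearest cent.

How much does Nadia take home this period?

$1618.60

Regular pay: 37 × $48.27 = $1785.99
Overtime pay: 6 × $48.27 × 2 = $579.24
Gross pay = $1785.99 + $579.24 = $2365.23
457(b) deferral: $2365.23 × 0.062 = $146.64
Taxable wages = $2365.23 − $146.64 = $2218.59
State income tax: $2218.59 × 0.0755 = $167.50
Federal withholding: $2218.59 × 0.1185 = $262.90
Local income tax: $2218.59 × 0.01 = $22.19
SDI: $2365.23 × 0.0139 = $32.88
Medicare tax: $2365.23 × 0.0226 = $53.45
Employee stock purchase plan: $61.07
Total deductions = $146.64 + $167.50 + $262.90 + $22.19 + $32.88 + $53.45 + $61.07 = $746.63
Net pay = $2365.23 − $746.63 = $1618.60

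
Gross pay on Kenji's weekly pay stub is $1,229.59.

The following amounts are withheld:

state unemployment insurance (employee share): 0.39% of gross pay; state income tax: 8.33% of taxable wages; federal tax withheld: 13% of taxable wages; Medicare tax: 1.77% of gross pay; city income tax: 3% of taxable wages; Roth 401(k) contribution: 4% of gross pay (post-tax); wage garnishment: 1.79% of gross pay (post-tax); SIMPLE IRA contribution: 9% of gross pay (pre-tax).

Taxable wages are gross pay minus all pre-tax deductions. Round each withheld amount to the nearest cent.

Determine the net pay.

$748.94

SIMPLE IRA contribution: $1,229.59 × 0.09 = $110.66
Taxable wages = $1,229.59 − $110.66 = $1,118.93
City income tax: $1,118.93 × 0.03 = $33.57
State income tax: $1,118.93 × 0.0833 = $93.21
Federal tax withheld: $1,118.93 × 0.13 = $145.46
Medicare tax: $1,229.59 × 0.0177 = $21.76
State unemployment insurance (employee share): $1,229.59 × 0.0039 = $4.80
Wage garnishment: $1,229.59 × 0.0179 = $22.01
Roth 401(k) contribution: $1,229.59 × 0.04 = $49.18
Total deductions = $110.66 + $33.57 + $93.21 + $145.46 + $21.76 + $4.80 + $22.01 + $49.18 = $480.65
Net pay = $1,229.59 − $480.65 = $748.94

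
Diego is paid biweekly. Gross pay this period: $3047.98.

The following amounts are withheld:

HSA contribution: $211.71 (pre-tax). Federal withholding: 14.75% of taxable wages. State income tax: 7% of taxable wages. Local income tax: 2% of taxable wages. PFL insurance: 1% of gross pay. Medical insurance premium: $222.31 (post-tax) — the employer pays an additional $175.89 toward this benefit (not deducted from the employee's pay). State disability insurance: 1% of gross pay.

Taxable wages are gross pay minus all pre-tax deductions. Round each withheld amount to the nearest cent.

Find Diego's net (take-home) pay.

$1879.38

HSA contribution: $211.71
Taxable wages = $3047.98 − $211.71 = $2836.27
Local income tax: $2836.27 × 0.02 = $56.73
Federal withholding: $2836.27 × 0.1475 = $418.35
State income tax: $2836.27 × 0.07 = $198.54
PFL insurance: $3047.98 × 0.01 = $30.48
State disability insurance: $3047.98 × 0.01 = $30.48
Medical insurance premium: $222.31
(Employer's $175.89 toward medical insurance premium is not withheld from the employee.)
Total deductions = $211.71 + $56.73 + $418.35 + $198.54 + $30.48 + $30.48 + $222.31 = $1168.60
Net pay = $3047.98 − $1168.60 = $1879.38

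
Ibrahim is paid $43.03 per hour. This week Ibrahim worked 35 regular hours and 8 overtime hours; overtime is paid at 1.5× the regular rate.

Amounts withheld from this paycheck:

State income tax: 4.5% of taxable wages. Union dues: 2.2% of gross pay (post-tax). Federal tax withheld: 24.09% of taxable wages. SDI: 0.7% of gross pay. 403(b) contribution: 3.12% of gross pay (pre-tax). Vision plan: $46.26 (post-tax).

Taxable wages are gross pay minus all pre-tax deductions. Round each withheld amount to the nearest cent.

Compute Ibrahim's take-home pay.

Regular pay: 35 × $43.03 = $1,506.05
Overtime pay: 8 × $43.03 × 1.5 = $516.36
Gross pay = $1,506.05 + $516.36 = $2,022.41
403(b) contribution: $2,022.41 × 0.0312 = $63.10
Taxable wages = $2,022.41 − $63.10 = $1,959.31
Federal tax withheld: $1,959.31 × 0.2409 = $472.00
State income tax: $1,959.31 × 0.045 = $88.17
SDI: $2,022.41 × 0.007 = $14.16
Vision plan: $46.26
Union dues: $2,022.41 × 0.022 = $44.49
Total deductions = $63.10 + $472.00 + $88.17 + $14.16 + $46.26 + $44.49 = $728.18
Net pay = $2,022.41 − $728.18 = $1,294.23

$1,294.23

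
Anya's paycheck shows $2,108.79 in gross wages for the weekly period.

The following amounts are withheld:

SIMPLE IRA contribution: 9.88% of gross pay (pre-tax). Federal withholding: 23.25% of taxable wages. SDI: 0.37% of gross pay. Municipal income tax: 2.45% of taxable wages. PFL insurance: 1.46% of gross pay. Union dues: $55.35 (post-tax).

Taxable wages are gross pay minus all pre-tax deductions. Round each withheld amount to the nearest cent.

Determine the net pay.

SIMPLE IRA contribution: $2,108.79 × 0.0988 = $208.35
Taxable wages = $2,108.79 − $208.35 = $1,900.44
Federal withholding: $1,900.44 × 0.2325 = $441.85
Municipal income tax: $1,900.44 × 0.0245 = $46.56
PFL insurance: $2,108.79 × 0.0146 = $30.79
SDI: $2,108.79 × 0.0037 = $7.80
Union dues: $55.35
Total deductions = $208.35 + $441.85 + $46.56 + $30.79 + $7.80 + $55.35 = $790.70
Net pay = $2,108.79 − $790.70 = $1,318.09

$1,318.09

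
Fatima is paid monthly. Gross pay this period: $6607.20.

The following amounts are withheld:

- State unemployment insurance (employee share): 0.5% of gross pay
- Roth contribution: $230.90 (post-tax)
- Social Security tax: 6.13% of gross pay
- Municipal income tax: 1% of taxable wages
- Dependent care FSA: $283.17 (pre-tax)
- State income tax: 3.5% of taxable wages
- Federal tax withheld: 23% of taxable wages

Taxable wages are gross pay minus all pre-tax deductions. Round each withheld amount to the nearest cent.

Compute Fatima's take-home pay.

Dependent care FSA: $283.17
Taxable wages = $6607.20 − $283.17 = $6324.03
State income tax: $6324.03 × 0.035 = $221.34
Federal tax withheld: $6324.03 × 0.23 = $1454.53
Municipal income tax: $6324.03 × 0.01 = $63.24
State unemployment insurance (employee share): $6607.20 × 0.005 = $33.04
Social Security tax: $6607.20 × 0.0613 = $405.02
Roth contribution: $230.90
Total deductions = $283.17 + $221.34 + $1454.53 + $63.24 + $33.04 + $405.02 + $230.90 = $2691.24
Net pay = $6607.20 − $2691.24 = $3915.96

$3915.96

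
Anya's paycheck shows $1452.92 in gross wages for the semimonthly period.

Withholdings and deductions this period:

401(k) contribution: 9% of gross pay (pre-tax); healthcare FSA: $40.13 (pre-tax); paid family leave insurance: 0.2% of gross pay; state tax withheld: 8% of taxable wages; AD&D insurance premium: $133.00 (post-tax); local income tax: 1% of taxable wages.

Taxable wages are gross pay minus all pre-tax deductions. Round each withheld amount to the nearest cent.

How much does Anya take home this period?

$1030.74

Healthcare FSA: $40.13
401(k) contribution: $1452.92 × 0.09 = $130.76
Pre-tax total = $40.13 + $130.76 = $170.89
Taxable wages = $1452.92 − $170.89 = $1282.03
Local income tax: $1282.03 × 0.01 = $12.82
State tax withheld: $1282.03 × 0.08 = $102.56
Paid family leave insurance: $1452.92 × 0.002 = $2.91
AD&D insurance premium: $133.00
Total deductions = $40.13 + $130.76 + $12.82 + $102.56 + $2.91 + $133.00 = $422.18
Net pay = $1452.92 − $422.18 = $1030.74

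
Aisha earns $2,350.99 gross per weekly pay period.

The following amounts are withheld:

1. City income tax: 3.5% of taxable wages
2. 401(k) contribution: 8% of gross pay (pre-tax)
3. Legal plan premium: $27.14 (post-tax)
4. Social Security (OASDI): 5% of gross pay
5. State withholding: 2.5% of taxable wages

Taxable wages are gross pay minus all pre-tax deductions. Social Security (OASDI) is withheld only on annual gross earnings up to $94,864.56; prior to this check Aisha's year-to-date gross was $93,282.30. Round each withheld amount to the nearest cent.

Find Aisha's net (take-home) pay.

$1,926.89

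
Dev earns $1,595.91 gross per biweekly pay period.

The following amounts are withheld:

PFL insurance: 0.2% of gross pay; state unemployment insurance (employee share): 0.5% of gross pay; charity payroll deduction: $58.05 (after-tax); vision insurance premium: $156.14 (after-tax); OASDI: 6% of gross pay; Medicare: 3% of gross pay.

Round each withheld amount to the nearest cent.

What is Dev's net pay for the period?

PFL insurance: $1,595.91 × 0.002 = $3.19
Medicare: $1,595.91 × 0.03 = $47.88
OASDI: $1,595.91 × 0.06 = $95.75
State unemployment insurance (employee share): $1,595.91 × 0.005 = $7.98
Charity payroll deduction: $58.05
Vision insurance premium: $156.14
Total deductions = $3.19 + $47.88 + $95.75 + $7.98 + $58.05 + $156.14 = $368.99
Net pay = $1,595.91 − $368.99 = $1,226.92

$1,226.92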